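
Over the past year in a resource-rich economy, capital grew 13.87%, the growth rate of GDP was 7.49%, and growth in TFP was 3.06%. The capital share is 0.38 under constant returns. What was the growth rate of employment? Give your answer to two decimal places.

Labor's share = 1 − 0.38 = 0.62.
gY = gA + 0.38×13.87 + 0.62×g.
0.62×g = 7.49 − 3.06 − 5.2706 = -0.8406.
g = -0.8406 / 0.62 = -1.3558%.

-1.36%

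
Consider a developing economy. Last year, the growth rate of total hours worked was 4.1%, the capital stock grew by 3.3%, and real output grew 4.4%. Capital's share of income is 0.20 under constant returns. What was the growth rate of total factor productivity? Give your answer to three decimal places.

0.460%

Labor's share = 1 − 0.2 = 0.8.
The capital stock: 0.2 × 3.3 = 0.66 pp.
Total hours worked: 0.8 × 4.1 = 3.28 pp.
TFP growth = 4.4 − 3.94 = 0.46%.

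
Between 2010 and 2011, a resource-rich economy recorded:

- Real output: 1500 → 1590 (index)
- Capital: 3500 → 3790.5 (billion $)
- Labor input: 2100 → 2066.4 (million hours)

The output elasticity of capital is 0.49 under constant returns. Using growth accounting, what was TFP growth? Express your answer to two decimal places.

Real output growth = (1590 − 1500) / 1500 = 6%.
Capital growth = (3790.5 − 3500) / 3500 = 8.3%.
Labor input growth = (2066.4 − 2100) / 2100 = -1.6%.
Labor's share = 1 − 0.49 = 0.51.
Capital: 0.49 × 8.3 = 4.067 pp.
Labor input: 0.51 × (-1.6) = -0.816 pp.
TFP growth = 6 − 3.251 = 2.749%.

2.75%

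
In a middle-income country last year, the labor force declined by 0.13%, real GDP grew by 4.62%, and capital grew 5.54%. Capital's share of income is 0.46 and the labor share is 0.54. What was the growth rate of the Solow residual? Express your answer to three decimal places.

Labor's share = 1 − 0.46 = 0.54.
Capital: 0.46 × 5.54 = 2.5484 pp.
The labor force: 0.54 × (-0.13) = -0.0702 pp.
TFP growth = 4.62 − 2.4782 = 2.1418%.

The Solow residual grew 2.142%.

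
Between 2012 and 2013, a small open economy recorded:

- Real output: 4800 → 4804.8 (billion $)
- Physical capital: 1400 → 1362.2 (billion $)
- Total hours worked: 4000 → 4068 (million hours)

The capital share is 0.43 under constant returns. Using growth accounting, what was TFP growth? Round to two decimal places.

Real output growth = (4804.8 − 4800) / 4800 = 0.1%.
Physical capital growth = (1362.2 − 1400) / 1400 = -2.7%.
Total hours worked growth = (4068 − 4000) / 4000 = 1.7%.
Labor's share = 1 − 0.43 = 0.57.
Physical capital: 0.43 × (-2.7) = -1.161 pp.
Total hours worked: 0.57 × 1.7 = 0.969 pp.
TFP growth = 0.1 + 0.192 = 0.292%.

TFP grew 0.29%.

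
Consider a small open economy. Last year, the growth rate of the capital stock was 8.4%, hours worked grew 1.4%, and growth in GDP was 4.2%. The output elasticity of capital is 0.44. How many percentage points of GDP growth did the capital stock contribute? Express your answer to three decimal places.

3.696 percentage points

Contribution = share × growth = 0.44 × 8.4 = 3.696 pp.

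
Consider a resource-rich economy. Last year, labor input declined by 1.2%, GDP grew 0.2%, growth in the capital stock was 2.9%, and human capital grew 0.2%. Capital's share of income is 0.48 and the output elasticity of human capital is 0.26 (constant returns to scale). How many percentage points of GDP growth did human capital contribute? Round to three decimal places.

0.052 pp

Contribution = share × growth = 0.26 × 0.2 = 0.052 pp.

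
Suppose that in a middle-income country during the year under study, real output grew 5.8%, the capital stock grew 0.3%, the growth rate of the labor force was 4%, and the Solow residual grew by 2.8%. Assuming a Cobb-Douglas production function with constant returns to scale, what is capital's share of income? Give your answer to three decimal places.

α = 0.270

gY = gA + α·gK + (1−α)·gL, so gY − gA − gL = α(gK − gL).
5.8 − 2.8 − 4 = α × (0.3 − 4).
-1 = -3.7 α, so α = 0.27027.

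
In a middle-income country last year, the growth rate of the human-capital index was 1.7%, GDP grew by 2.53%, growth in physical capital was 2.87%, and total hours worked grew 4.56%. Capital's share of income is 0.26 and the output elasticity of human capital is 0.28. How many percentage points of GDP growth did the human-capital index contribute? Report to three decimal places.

0.476 percentage points

Contribution = share × growth = 0.28 × 1.7 = 0.476 pp.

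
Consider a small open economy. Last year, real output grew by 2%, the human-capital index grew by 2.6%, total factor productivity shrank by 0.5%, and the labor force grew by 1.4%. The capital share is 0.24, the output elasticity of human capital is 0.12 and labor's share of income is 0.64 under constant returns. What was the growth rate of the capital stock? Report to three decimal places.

The capital stock grew 5.383%.

Labor's share = 1 − 0.24 − 0.12 = 0.64.
gY = gA + 0.12×2.6 + 0.64×1.4 + 0.24×g.
0.24×g = 2 + 0.5 − 1.208 = 1.292.
g = 1.292 / 0.24 = 5.38333%.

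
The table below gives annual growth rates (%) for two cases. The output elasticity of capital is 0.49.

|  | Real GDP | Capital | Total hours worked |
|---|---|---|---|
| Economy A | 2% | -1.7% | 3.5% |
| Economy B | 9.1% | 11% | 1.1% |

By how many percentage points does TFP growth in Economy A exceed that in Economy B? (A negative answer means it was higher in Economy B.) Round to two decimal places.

Labor's share = 1 − 0.49 = 0.51.
Economy A: TFP = 2 + 0.833 − 1.785 = 1.048%.
Economy B: TFP = 9.1 − 5.39 − 0.561 = 3.149%.
Difference = 1.048 − (3.149) = -2.101 pp.

-2.10 percentage points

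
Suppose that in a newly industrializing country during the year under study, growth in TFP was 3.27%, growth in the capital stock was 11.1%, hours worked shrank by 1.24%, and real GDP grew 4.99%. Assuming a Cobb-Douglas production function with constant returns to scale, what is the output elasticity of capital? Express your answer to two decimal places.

The output elasticity of capital is 0.24.

gY = gA + α·gK + (1−α)·gL, so gY − gA − gL = α(gK − gL).
4.99 − 3.27 + 1.24 = α × (11.1 − (-1.24)).
2.96 = 12.34 α, so α = 0.2399.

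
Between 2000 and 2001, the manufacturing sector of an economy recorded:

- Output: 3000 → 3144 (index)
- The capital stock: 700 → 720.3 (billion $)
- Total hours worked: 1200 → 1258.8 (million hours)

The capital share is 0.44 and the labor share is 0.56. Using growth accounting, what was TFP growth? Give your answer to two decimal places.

TFP growth was 0.78%.

Output growth = (3144 − 3000) / 3000 = 4.8%.
The capital stock growth = (720.3 − 700) / 700 = 2.9%.
Total hours worked growth = (1258.8 − 1200) / 1200 = 4.9%.
Labor's share = 1 − 0.44 = 0.56.
The capital stock: 0.44 × 2.9 = 1.276 pp.
Total hours worked: 0.56 × 4.9 = 2.744 pp.
TFP growth = 4.8 − 4.02 = 0.78%.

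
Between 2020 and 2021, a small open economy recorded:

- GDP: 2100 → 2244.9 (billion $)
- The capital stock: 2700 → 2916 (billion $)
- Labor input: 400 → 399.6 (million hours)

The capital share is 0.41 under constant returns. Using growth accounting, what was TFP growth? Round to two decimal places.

TFP grew 3.68%.

GDP growth = (2244.9 − 2100) / 2100 = 6.9%.
The capital stock growth = (2916 − 2700) / 2700 = 8%.
Labor input growth = (399.6 − 400) / 400 = -0.1%.
Labor's share = 1 − 0.41 = 0.59.
The capital stock: 0.41 × 8 = 3.28 pp.
Labor input: 0.59 × (-0.1) = -0.059 pp.
TFP growth = 6.9 − 3.221 = 3.679%.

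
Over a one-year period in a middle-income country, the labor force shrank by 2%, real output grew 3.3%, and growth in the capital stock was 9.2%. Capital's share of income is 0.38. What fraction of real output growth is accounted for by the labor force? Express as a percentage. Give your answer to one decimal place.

The labor force accounted for -37.6% of growth.

Labor's share = 1 − 0.38 = 0.62.
The labor force contributed 0.62 × (-2) = -1.24 pp.
Share of growth = -1.24 / 3.3 × 100 = -37.576%.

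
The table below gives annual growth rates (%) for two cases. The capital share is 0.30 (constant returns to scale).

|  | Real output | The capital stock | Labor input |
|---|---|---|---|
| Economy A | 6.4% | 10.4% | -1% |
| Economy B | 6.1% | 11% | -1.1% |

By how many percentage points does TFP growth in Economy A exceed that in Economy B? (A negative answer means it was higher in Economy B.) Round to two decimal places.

Labor's share = 1 − 0.3 = 0.7.
Economy A: TFP = 6.4 − 3.12 + 0.7 = 3.98%.
Economy B: TFP = 6.1 − 3.3 + 0.77 = 3.57%.
Difference = 3.98 − (3.57) = 0.41 pp.

0.41 percentage points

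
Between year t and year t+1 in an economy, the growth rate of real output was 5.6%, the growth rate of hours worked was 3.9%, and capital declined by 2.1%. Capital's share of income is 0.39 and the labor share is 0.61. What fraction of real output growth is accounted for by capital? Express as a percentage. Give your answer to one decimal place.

Capital contributed 0.39 × (-2.1) = -0.819 pp.
Share of growth = -0.819 / 5.6 × 100 = -14.625%.

-14.6%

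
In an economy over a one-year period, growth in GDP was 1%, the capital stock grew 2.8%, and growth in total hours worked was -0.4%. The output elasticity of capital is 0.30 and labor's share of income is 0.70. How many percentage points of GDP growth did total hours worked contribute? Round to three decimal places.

-0.280 percentage points

Labor's share = 1 − 0.3 = 0.7.
Contribution = share × growth = 0.7 × (-0.4) = -0.28 pp.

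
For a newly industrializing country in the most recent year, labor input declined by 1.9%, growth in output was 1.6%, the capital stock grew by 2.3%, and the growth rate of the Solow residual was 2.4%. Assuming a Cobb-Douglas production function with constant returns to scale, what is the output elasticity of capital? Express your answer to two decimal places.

α = 0.26

gY = gA + α·gK + (1−α)·gL, so gY − gA − gL = α(gK − gL).
1.6 − 2.4 + 1.9 = α × (2.3 − (-1.9)).
1.1 = 4.2 α, so α = 0.2619.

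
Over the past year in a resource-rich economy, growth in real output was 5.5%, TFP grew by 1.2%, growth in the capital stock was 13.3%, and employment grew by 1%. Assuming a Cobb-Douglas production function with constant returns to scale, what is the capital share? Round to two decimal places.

The capital share is 0.27.

gY = gA + α·gK + (1−α)·gL, so gY − gA − gL = α(gK − gL).
5.5 − 1.2 − 1 = α × (13.3 − 1).
3.3 = 12.3 α, so α = 0.2683.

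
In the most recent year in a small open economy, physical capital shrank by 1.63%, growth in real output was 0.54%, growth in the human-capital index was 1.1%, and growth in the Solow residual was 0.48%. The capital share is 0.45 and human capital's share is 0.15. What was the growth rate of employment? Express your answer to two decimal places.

Labor's share = 1 − 0.45 − 0.15 = 0.4.
gY = gA + 0.45×(-1.63) + 0.15×1.1 + 0.4×g.
0.4×g = 0.54 − 0.48 + 0.5685 = 0.6285.
g = 0.6285 / 0.4 = 1.5713%.

1.57%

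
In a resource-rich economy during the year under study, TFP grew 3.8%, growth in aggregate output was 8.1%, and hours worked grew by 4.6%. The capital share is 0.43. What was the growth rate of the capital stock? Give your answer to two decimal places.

Labor's share = 1 − 0.43 = 0.57.
gY = gA + 0.57×4.6 + 0.43×g.
0.43×g = 8.1 − 3.8 − 2.622 = 1.678.
g = 1.678 / 0.43 = 3.9023%.

3.90%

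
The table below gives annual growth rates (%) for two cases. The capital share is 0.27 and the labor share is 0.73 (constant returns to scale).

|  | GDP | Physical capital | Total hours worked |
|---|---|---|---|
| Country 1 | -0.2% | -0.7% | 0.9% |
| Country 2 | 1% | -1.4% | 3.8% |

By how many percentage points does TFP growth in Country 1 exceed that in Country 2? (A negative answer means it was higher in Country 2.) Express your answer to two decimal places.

Labor's share = 1 − 0.27 = 0.73.
Country 1: TFP = -0.2 + 0.189 − 0.657 = -0.668%.
Country 2: TFP = 1 + 0.378 − 2.774 = -1.396%.
Difference = -0.668 − (-1.396) = 0.728 pp.

0.73 percentage points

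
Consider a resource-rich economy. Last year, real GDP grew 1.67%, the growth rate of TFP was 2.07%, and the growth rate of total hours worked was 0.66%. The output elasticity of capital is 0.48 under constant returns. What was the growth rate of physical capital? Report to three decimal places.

Labor's share = 1 − 0.48 = 0.52.
gY = gA + 0.52×0.66 + 0.48×g.
0.48×g = 1.67 − 2.07 − 0.3432 = -0.7432.
g = -0.7432 / 0.48 = -1.54833%.

-1.548%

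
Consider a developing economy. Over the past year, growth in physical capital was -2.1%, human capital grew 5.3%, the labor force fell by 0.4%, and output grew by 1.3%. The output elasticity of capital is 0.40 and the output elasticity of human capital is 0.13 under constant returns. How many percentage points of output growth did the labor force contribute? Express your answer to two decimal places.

-0.19 pp

Labor's share = 1 − 0.4 − 0.13 = 0.47.
Contribution = share × growth = 0.47 × (-0.4) = -0.188 pp.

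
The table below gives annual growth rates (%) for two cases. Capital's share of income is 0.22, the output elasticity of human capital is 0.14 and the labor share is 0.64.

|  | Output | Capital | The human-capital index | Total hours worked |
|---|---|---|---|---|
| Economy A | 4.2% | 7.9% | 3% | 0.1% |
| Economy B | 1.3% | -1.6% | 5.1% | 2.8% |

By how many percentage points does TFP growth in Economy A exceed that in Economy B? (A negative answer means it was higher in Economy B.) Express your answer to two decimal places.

2.83 percentage points

Labor's share = 1 − 0.22 − 0.14 = 0.64.
Economy A: TFP = 4.2 − 1.738 − 0.42 − 0.064 = 1.978%.
Economy B: TFP = 1.3 + 0.352 − 0.714 − 1.792 = -0.854%.
Difference = 1.978 − (-0.854) = 2.832 pp.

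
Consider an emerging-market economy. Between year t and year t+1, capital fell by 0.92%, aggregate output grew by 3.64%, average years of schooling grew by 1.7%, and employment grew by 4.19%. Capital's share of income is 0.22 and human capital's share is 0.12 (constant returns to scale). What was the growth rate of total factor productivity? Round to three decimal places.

Labor's share = 1 − 0.22 − 0.12 = 0.66.
Capital: 0.22 × (-0.92) = -0.2024 pp.
Average years of schooling: 0.12 × 1.7 = 0.204 pp.
Employment: 0.66 × 4.19 = 2.7654 pp.
TFP growth = 3.64 − 2.767 = 0.873%.

0.873%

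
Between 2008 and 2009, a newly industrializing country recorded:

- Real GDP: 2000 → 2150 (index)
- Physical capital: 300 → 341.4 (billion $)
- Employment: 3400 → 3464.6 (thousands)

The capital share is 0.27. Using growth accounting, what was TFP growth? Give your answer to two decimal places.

Real GDP growth = (2150 − 2000) / 2000 = 7.5%.
Physical capital growth = (341.4 − 300) / 300 = 13.8%.
Employment growth = (3464.6 − 3400) / 3400 = 1.9%.
Labor's share = 1 − 0.27 = 0.73.
Physical capital: 0.27 × 13.8 = 3.726 pp.
Employment: 0.73 × 1.9 = 1.387 pp.
TFP growth = 7.5 − 5.113 = 2.387%.

TFP growth was 2.39%.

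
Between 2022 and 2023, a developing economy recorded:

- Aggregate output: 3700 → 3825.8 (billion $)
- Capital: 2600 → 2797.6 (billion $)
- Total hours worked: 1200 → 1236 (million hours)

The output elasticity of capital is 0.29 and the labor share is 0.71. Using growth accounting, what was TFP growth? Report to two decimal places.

Aggregate output growth = (3825.8 − 3700) / 3700 = 3.4%.
Capital growth = (2797.6 − 2600) / 2600 = 7.6%.
Total hours worked growth = (1236 − 1200) / 1200 = 3%.
Labor's share = 1 − 0.29 = 0.71.
Capital: 0.29 × 7.6 = 2.204 pp.
Total hours worked: 0.71 × 3 = 2.13 pp.
TFP growth = 3.4 − 4.334 = -0.934%.

-0.93%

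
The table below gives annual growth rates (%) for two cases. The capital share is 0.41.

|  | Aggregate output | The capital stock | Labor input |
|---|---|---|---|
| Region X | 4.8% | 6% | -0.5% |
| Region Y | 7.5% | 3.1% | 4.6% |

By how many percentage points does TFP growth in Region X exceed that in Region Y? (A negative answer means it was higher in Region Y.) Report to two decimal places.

-0.88 percentage points

Labor's share = 1 − 0.41 = 0.59.
Region X: TFP = 4.8 − 2.46 + 0.295 = 2.635%.
Region Y: TFP = 7.5 − 1.271 − 2.714 = 3.515%.
Difference = 2.635 − (3.515) = -0.88 pp.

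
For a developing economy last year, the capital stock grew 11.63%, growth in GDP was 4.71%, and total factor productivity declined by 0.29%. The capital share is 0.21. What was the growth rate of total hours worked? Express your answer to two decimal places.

Total hours worked grew 3.24%.

Labor's share = 1 − 0.21 = 0.79.
gY = gA + 0.21×11.63 + 0.79×g.
0.79×g = 4.71 + 0.29 − 2.4423 = 2.5577.
g = 2.5577 / 0.79 = 3.2376%.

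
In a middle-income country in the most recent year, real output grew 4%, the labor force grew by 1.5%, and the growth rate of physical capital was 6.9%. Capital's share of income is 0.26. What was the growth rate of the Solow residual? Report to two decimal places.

Labor's share = 1 − 0.26 = 0.74.
Physical capital: 0.26 × 6.9 = 1.794 pp.
The labor force: 0.74 × 1.5 = 1.11 pp.
TFP growth = 4 − 2.904 = 1.096%.

1.10%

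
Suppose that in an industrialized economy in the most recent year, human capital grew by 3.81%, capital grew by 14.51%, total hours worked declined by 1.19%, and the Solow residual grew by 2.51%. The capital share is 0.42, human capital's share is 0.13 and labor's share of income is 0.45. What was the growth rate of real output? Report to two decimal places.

Labor's share = 1 − 0.42 − 0.13 = 0.45.
Capital: 0.42 × 14.51 = 6.0942 pp.
Human capital: 0.13 × 3.81 = 0.4953 pp.
Total hours worked: 0.45 × (-1.19) = -0.5355 pp.
Output growth = 2.51 + 6.054 = 8.564%.

8.56%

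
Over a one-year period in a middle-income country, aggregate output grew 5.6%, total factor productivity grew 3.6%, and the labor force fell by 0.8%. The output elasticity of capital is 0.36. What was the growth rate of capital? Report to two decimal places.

Labor's share = 1 − 0.36 = 0.64.
gY = gA + 0.64×(-0.8) + 0.36×g.
0.36×g = 5.6 − 3.6 + 0.512 = 2.512.
g = 2.512 / 0.36 = 6.9778%.

Capital grew 6.98%.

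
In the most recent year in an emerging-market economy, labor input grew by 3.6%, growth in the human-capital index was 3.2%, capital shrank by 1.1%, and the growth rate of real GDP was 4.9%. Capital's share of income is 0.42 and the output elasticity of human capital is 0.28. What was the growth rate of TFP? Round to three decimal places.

Labor's share = 1 − 0.42 − 0.28 = 0.3.
Capital: 0.42 × (-1.1) = -0.462 pp.
The human-capital index: 0.28 × 3.2 = 0.896 pp.
Labor input: 0.3 × 3.6 = 1.08 pp.
TFP growth = 4.9 − 1.514 = 3.386%.

3.386%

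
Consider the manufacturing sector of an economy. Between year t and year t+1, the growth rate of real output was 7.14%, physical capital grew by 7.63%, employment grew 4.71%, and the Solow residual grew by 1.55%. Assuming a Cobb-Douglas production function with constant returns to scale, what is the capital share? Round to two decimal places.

0.30

gY = gA + α·gK + (1−α)·gL, so gY − gA − gL = α(gK − gL).
7.14 − 1.55 − 4.71 = α × (7.63 − 4.71).
0.88 = 2.92 α, so α = 0.3014.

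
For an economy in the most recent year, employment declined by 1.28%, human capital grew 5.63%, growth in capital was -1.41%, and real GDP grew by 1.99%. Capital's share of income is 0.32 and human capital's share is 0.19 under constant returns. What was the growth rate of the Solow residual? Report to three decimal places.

1.999%

Labor's share = 1 − 0.32 − 0.19 = 0.49.
Capital: 0.32 × (-1.41) = -0.4512 pp.
Human capital: 0.19 × 5.63 = 1.0697 pp.
Employment: 0.49 × (-1.28) = -0.6272 pp.
TFP growth = 1.99 + 0.0087 = 1.9987%.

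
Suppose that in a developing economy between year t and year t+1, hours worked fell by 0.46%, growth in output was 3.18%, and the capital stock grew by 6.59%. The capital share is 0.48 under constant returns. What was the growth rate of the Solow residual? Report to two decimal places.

0.26%

Labor's share = 1 − 0.48 = 0.52.
The capital stock: 0.48 × 6.59 = 3.1632 pp.
Hours worked: 0.52 × (-0.46) = -0.2392 pp.
TFP growth = 3.18 − 2.924 = 0.256%.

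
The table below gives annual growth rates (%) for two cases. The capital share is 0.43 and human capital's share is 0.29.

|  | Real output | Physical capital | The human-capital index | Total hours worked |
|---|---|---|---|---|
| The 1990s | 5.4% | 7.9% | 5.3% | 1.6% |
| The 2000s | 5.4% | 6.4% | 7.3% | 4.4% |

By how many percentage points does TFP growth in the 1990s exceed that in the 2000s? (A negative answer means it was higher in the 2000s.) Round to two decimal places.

Labor's share = 1 − 0.43 − 0.29 = 0.28.
The 1990s: TFP = 5.4 − 3.397 − 1.537 − 0.448 = 0.018%.
The 2000s: TFP = 5.4 − 2.752 − 2.117 − 1.232 = -0.701%.
Difference = 0.018 − (-0.701) = 0.719 pp.

0.72 percentage points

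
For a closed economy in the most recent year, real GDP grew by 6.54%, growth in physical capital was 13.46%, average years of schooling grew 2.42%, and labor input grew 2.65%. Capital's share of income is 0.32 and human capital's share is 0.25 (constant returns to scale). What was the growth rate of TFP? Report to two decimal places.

Labor's share = 1 − 0.32 − 0.25 = 0.43.
Physical capital: 0.32 × 13.46 = 4.3072 pp.
Average years of schooling: 0.25 × 2.42 = 0.605 pp.
Labor input: 0.43 × 2.65 = 1.1395 pp.
TFP growth = 6.54 − 6.0517 = 0.4883%.

0.49%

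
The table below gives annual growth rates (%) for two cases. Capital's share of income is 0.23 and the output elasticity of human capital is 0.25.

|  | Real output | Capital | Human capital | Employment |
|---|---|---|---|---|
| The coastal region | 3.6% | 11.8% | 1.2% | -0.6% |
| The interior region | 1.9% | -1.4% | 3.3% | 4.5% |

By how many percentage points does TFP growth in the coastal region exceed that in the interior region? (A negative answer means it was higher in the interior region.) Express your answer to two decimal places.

1.84 percentage points

Labor's share = 1 − 0.23 − 0.25 = 0.52.
The coastal region: TFP = 3.6 − 2.714 − 0.3 + 0.312 = 0.898%.
The interior region: TFP = 1.9 + 0.322 − 0.825 − 2.34 = -0.943%.
Difference = 0.898 − (-0.943) = 1.841 pp.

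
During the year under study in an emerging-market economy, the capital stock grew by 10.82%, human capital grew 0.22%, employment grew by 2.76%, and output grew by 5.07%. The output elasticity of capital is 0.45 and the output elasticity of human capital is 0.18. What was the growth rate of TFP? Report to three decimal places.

-0.860%

Labor's share = 1 − 0.45 − 0.18 = 0.37.
The capital stock: 0.45 × 10.82 = 4.869 pp.
Human capital: 0.18 × 0.22 = 0.0396 pp.
Employment: 0.37 × 2.76 = 1.0212 pp.
TFP growth = 5.07 − 5.9298 = -0.8598%.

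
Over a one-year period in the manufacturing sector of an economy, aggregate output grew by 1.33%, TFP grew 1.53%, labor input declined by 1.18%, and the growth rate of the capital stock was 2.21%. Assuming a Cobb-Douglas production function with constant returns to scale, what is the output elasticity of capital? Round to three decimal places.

gY = gA + α·gK + (1−α)·gL, so gY − gA − gL = α(gK − gL).
1.33 − 1.53 + 1.18 = α × (2.21 − (-1.18)).
0.98 = 3.39 α, so α = 0.28909.

0.289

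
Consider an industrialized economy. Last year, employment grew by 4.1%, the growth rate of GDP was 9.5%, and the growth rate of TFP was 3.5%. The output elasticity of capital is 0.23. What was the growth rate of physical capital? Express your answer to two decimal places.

Labor's share = 1 − 0.23 = 0.77.
gY = gA + 0.77×4.1 + 0.23×g.
0.23×g = 9.5 − 3.5 − 3.157 = 2.843.
g = 2.843 / 0.23 = 12.3609%.

Physical capital growth was 12.36%.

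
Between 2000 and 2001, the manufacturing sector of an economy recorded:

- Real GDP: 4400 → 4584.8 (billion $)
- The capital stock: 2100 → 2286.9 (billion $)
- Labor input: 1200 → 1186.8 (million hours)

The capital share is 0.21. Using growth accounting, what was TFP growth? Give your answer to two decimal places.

Real GDP growth = (4584.8 − 4400) / 4400 = 4.2%.
The capital stock growth = (2286.9 − 2100) / 2100 = 8.9%.
Labor input growth = (1186.8 − 1200) / 1200 = -1.1%.
Labor's share = 1 − 0.21 = 0.79.
The capital stock: 0.21 × 8.9 = 1.869 pp.
Labor input: 0.79 × (-1.1) = -0.869 pp.
TFP growth = 4.2 − 1 = 3.2%.

TFP grew 3.20%.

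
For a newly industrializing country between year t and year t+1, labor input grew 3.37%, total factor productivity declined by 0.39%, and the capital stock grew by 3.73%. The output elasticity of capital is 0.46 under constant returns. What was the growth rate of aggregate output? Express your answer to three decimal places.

Aggregate output grew 3.146%.

Labor's share = 1 − 0.46 = 0.54.
The capital stock: 0.46 × 3.73 = 1.7158 pp.
Labor input: 0.54 × 3.37 = 1.8198 pp.
Output growth = -0.39 + 3.5356 = 3.1456%.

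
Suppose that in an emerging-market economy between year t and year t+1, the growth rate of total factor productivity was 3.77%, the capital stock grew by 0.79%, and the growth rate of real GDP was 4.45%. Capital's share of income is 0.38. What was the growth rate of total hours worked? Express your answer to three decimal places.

Total hours worked grew 0.613%.

Labor's share = 1 − 0.38 = 0.62.
gY = gA + 0.38×0.79 + 0.62×g.
0.62×g = 4.45 − 3.77 − 0.3002 = 0.3798.
g = 0.3798 / 0.62 = 0.61258%.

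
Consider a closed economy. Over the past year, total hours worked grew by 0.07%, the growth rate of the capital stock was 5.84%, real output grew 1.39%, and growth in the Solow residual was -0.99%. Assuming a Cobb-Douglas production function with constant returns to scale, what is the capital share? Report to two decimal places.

The capital share is 0.40.

gY = gA + α·gK + (1−α)·gL, so gY − gA − gL = α(gK − gL).
1.39 + 0.99 − 0.07 = α × (5.84 − 0.07).
2.31 = 5.77 α, so α = 0.4003.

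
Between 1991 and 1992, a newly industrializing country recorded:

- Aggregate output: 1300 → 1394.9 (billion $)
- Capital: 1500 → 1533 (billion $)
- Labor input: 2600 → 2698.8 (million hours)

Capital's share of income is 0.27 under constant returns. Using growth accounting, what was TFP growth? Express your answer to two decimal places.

Aggregate output growth = (1394.9 − 1300) / 1300 = 7.3%.
Capital growth = (1533 − 1500) / 1500 = 2.2%.
Labor input growth = (2698.8 − 2600) / 2600 = 3.8%.
Labor's share = 1 − 0.27 = 0.73.
Capital: 0.27 × 2.2 = 0.594 pp.
Labor input: 0.73 × 3.8 = 2.774 pp.
TFP growth = 7.3 − 3.368 = 3.932%.

3.93%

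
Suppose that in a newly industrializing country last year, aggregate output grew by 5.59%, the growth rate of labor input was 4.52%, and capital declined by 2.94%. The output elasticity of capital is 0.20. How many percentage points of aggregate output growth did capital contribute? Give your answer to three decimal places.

-0.588 pp

Contribution = share × growth = 0.2 × (-2.94) = -0.588 pp.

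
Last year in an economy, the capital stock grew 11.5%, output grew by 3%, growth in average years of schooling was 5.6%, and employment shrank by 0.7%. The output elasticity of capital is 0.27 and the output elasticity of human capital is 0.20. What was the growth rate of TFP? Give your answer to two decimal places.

-0.85%

Labor's share = 1 − 0.27 − 0.2 = 0.53.
The capital stock: 0.27 × 11.5 = 3.105 pp.
Average years of schooling: 0.2 × 5.6 = 1.12 pp.
Employment: 0.53 × (-0.7) = -0.371 pp.
TFP growth = 3 − 3.854 = -0.854%.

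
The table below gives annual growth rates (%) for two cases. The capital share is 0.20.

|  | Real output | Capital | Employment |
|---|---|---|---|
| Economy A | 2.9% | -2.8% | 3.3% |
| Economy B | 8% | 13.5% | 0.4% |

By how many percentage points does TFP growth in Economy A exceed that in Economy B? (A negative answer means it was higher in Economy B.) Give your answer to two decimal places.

Labor's share = 1 − 0.2 = 0.8.
Economy A: TFP = 2.9 + 0.56 − 2.64 = 0.82%.
Economy B: TFP = 8 − 2.7 − 0.32 = 4.98%.
Difference = 0.82 − (4.98) = -4.16 pp.

-4.16 percentage points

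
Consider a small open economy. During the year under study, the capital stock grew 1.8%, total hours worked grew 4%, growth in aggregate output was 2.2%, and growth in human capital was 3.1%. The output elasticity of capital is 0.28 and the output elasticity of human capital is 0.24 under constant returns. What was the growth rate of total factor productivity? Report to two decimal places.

-0.97%

Labor's share = 1 − 0.28 − 0.24 = 0.48.
The capital stock: 0.28 × 1.8 = 0.504 pp.
Human capital: 0.24 × 3.1 = 0.744 pp.
Total hours worked: 0.48 × 4 = 1.92 pp.
TFP growth = 2.2 − 3.168 = -0.968%.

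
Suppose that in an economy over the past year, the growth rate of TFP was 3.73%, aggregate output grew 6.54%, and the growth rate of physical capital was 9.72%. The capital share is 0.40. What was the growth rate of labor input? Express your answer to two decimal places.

Labor's share = 1 − 0.4 = 0.6.
gY = gA + 0.4×9.72 + 0.6×g.
0.6×g = 6.54 − 3.73 − 3.888 = -1.078.
g = -1.078 / 0.6 = -1.7967%.

-1.80%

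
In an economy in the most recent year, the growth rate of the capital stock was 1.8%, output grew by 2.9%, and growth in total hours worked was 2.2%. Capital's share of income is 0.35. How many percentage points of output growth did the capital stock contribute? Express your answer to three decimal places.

Contribution = share × growth = 0.35 × 1.8 = 0.63 pp.

0.630 pp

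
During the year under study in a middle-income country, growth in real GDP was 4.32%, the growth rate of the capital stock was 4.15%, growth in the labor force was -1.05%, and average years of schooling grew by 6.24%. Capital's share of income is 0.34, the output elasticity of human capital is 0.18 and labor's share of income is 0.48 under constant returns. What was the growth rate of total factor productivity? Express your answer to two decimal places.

Labor's share = 1 − 0.34 − 0.18 = 0.48.
The capital stock: 0.34 × 4.15 = 1.411 pp.
Average years of schooling: 0.18 × 6.24 = 1.1232 pp.
The labor force: 0.48 × (-1.05) = -0.504 pp.
TFP growth = 4.32 − 2.0302 = 2.2898%.

2.29%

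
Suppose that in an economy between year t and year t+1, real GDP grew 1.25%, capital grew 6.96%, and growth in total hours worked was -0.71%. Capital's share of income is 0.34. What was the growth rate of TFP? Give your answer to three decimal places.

Labor's share = 1 − 0.34 = 0.66.
Capital: 0.34 × 6.96 = 2.3664 pp.
Total hours worked: 0.66 × (-0.71) = -0.4686 pp.
TFP growth = 1.25 − 1.8978 = -0.6478%.

-0.648%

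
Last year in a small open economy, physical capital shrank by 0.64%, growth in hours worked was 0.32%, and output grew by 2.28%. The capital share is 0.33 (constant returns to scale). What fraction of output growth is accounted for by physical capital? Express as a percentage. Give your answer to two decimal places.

-9.26%

Physical capital contributed 0.33 × (-0.64) = -0.2112 pp.
Share of growth = -0.2112 / 2.28 × 100 = -9.2632%.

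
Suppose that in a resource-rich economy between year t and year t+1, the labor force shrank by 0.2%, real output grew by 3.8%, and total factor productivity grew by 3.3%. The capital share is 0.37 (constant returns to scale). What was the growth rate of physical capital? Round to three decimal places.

Physical capital grew 1.692%.

Labor's share = 1 − 0.37 = 0.63.
gY = gA + 0.63×(-0.2) + 0.37×g.
0.37×g = 3.8 − 3.3 + 0.126 = 0.626.
g = 0.626 / 0.37 = 1.69189%.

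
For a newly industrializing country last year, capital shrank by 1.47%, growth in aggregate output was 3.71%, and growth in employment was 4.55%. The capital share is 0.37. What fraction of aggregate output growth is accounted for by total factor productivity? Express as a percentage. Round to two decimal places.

37.40%

Labor's share = 1 − 0.37 = 0.63.
Capital: 0.37 × (-1.47) = -0.5439 pp.
Employment: 0.63 × 4.55 = 2.8665 pp.
TFP growth = 3.71 − 2.3226 = 1.3874%.
TFP share of growth = 1.3874 / 3.71 × 100 = 37.3962%.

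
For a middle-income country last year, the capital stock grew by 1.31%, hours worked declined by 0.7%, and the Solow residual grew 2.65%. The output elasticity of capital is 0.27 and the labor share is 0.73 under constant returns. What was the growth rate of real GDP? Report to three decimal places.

Labor's share = 1 − 0.27 = 0.73.
The capital stock: 0.27 × 1.31 = 0.3537 pp.
Hours worked: 0.73 × (-0.7) = -0.511 pp.
Output growth = 2.65 + (-0.1573) = 2.4927%.

Real GDP grew 2.493%.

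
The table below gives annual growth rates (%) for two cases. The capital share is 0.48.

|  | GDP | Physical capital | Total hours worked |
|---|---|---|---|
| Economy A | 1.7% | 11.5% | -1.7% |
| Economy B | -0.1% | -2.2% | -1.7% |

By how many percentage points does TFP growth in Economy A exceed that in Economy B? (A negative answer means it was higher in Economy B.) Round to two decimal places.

Labor's share = 1 − 0.48 = 0.52.
Economy A: TFP = 1.7 − 5.52 + 0.884 = -2.936%.
Economy B: TFP = -0.1 + 1.056 + 0.884 = 1.84%.
Difference = -2.936 − (1.84) = -4.776 pp.

-4.78 percentage points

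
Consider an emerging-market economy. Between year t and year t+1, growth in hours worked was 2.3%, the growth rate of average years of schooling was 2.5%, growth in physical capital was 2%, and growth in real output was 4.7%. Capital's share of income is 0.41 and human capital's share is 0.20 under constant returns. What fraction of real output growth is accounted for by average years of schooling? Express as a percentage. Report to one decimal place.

Average years of schooling accounted for 10.6% of growth.

Average years of schooling contributed 0.2 × 2.5 = 0.5 pp.
Share of growth = 0.5 / 4.7 × 100 = 10.638%.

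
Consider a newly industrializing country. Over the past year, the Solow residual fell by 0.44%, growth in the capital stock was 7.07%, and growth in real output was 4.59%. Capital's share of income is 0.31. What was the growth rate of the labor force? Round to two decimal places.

Labor's share = 1 − 0.31 = 0.69.
gY = gA + 0.31×7.07 + 0.69×g.
0.69×g = 4.59 + 0.44 − 2.1917 = 2.8383.
g = 2.8383 / 0.69 = 4.1135%.

The labor force grew 4.11%.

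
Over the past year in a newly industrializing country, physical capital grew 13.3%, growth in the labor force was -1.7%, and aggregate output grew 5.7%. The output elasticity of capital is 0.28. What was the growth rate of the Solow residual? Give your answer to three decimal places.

3.200%

Labor's share = 1 − 0.28 = 0.72.
Physical capital: 0.28 × 13.3 = 3.724 pp.
The labor force: 0.72 × (-1.7) = -1.224 pp.
TFP growth = 5.7 − 2.5 = 3.2%.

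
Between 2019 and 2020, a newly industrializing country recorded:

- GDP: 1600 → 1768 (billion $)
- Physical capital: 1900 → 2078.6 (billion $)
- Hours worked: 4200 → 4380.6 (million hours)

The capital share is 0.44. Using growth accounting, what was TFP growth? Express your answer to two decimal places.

3.96%

GDP growth = (1768 − 1600) / 1600 = 10.5%.
Physical capital growth = (2078.6 − 1900) / 1900 = 9.4%.
Hours worked growth = (4380.6 − 4200) / 4200 = 4.3%.
Labor's share = 1 − 0.44 = 0.56.
Physical capital: 0.44 × 9.4 = 4.136 pp.
Hours worked: 0.56 × 4.3 = 2.408 pp.
TFP growth = 10.5 − 6.544 = 3.956%.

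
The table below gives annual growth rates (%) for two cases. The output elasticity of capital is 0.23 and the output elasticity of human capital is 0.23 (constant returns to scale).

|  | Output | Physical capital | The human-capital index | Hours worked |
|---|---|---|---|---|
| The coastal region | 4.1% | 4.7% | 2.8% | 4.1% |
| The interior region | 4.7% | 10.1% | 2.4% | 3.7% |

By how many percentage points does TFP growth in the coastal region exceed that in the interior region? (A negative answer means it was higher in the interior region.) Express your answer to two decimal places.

0.33 percentage points

Labor's share = 1 − 0.23 − 0.23 = 0.54.
The coastal region: TFP = 4.1 − 1.081 − 0.644 − 2.214 = 0.161%.
The interior region: TFP = 4.7 − 2.323 − 0.552 − 1.998 = -0.173%.
Difference = 0.161 − (-0.173) = 0.334 pp.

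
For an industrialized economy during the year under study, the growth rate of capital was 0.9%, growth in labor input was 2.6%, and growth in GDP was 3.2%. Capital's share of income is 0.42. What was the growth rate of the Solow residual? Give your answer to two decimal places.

The Solow residual growth was 1.31%.

Labor's share = 1 − 0.42 = 0.58.
Capital: 0.42 × 0.9 = 0.378 pp.
Labor input: 0.58 × 2.6 = 1.508 pp.
TFP growth = 3.2 − 1.886 = 1.314%.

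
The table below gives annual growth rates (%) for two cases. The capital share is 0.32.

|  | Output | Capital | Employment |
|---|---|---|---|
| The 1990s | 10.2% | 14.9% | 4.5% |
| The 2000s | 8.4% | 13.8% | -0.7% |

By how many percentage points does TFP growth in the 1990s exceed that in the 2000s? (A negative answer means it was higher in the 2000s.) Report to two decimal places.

Labor's share = 1 − 0.32 = 0.68.
The 1990s: TFP = 10.2 − 4.768 − 3.06 = 2.372%.
The 2000s: TFP = 8.4 − 4.416 + 0.476 = 4.46%.
Difference = 2.372 − (4.46) = -2.088 pp.

-2.09 percentage points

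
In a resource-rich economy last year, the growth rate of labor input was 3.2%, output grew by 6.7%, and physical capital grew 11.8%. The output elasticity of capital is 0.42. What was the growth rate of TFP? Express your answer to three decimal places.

Labor's share = 1 − 0.42 = 0.58.
Physical capital: 0.42 × 11.8 = 4.956 pp.
Labor input: 0.58 × 3.2 = 1.856 pp.
TFP growth = 6.7 − 6.812 = -0.112%.

-0.112%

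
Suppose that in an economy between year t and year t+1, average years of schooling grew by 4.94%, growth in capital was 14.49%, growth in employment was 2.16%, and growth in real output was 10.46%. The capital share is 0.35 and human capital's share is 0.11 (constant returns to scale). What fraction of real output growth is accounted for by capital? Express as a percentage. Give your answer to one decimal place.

Capital contributed 0.35 × 14.49 = 5.0715 pp.
Share of growth = 5.0715 / 10.46 × 100 = 48.485%.

48.5%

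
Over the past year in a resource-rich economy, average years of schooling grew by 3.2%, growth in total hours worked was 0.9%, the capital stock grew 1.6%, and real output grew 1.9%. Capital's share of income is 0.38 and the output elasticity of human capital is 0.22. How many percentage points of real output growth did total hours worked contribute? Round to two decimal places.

0.36 pp

Labor's share = 1 − 0.38 − 0.22 = 0.4.
Contribution = share × growth = 0.4 × 0.9 = 0.36 pp.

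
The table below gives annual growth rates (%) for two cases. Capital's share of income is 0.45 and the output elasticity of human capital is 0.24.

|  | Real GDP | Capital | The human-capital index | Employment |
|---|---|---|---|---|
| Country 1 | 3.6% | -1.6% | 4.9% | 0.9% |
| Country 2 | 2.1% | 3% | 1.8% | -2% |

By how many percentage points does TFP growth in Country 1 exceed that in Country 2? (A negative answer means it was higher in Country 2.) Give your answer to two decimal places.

Labor's share = 1 − 0.45 − 0.24 = 0.31.
Country 1: TFP = 3.6 + 0.72 − 1.176 − 0.279 = 2.865%.
Country 2: TFP = 2.1 − 1.35 − 0.432 + 0.62 = 0.938%.
Difference = 2.865 − (0.938) = 1.927 pp.

1.93 percentage points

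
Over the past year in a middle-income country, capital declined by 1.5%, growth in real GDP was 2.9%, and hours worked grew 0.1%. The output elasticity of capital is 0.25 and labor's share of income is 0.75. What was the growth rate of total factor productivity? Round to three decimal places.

Total factor productivity growth was 3.200%.

Labor's share = 1 − 0.25 = 0.75.
Capital: 0.25 × (-1.5) = -0.375 pp.
Hours worked: 0.75 × 0.1 = 0.075 pp.
TFP growth = 2.9 + 0.3 = 3.2%.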